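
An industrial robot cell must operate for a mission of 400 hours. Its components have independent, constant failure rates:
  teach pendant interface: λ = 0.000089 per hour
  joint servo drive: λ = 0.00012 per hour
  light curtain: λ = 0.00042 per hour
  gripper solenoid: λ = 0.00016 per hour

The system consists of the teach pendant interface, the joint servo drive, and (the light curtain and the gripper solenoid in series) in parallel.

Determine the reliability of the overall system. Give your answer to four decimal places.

0.9997

R(teach pendant interface) = exp(−0.000089 × 400) = 0.965026
R(joint servo drive) = exp(−0.00012 × 400) = 0.953134
R(light curtain) = exp(−0.00042 × 400) = 0.845354
R(gripper solenoid) = exp(−0.00016 × 400) = 0.938005
Series (light curtain and gripper solenoid): 0.845354 × 0.938005 = 0.792946
Parallel (teach pendant interface, joint servo drive, and [0.792946]): 1 − (1 − 0.965026)(1 − 0.953134)(1 − 0.792946) = 0.9997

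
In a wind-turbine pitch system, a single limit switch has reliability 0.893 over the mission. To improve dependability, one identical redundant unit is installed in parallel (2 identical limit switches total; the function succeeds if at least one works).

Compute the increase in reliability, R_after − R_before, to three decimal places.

R_before = 0.893
R_after = 1 − (1 − 0.893)^2 = 0.989
ΔR = 0.989 − 0.893 = 0.096

0.096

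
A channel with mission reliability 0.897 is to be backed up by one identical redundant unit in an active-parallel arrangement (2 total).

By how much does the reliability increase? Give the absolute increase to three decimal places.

0.092

R_before = 0.897
R_after = 1 − (1 − 0.897)^2 = 0.989
ΔR = 0.989 − 0.897 = 0.092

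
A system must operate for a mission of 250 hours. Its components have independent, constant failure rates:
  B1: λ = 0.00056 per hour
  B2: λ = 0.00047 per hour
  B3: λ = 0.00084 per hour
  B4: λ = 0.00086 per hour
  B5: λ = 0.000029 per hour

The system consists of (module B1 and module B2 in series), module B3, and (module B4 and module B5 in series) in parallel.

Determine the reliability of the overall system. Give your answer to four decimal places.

0.9914

R(B1) = exp(−0.00056 × 250) = 0.869358
R(B2) = exp(−0.00047 × 250) = 0.889141
R(B3) = exp(−0.00084 × 250) = 0.810584
R(B4) = exp(−0.00086 × 250) = 0.806541
R(B5) = exp(−0.000029 × 250) = 0.992776
Series (B1 and B2): 0.869358 × 0.889141 = 0.772982
Series (B4 and B5): 0.806541 × 0.992776 = 0.800715
Parallel ([0.772982], B3, and [0.800715]): 1 − (1 − 0.772982)(1 − 0.810584)(1 − 0.800715) = 0.9914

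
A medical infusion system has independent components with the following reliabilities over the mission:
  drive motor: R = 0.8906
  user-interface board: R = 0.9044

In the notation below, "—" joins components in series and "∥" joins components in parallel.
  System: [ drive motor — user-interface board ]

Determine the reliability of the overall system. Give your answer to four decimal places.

0.8055

Series (drive motor and user-interface board): 0.890600 × 0.904400 = 0.8055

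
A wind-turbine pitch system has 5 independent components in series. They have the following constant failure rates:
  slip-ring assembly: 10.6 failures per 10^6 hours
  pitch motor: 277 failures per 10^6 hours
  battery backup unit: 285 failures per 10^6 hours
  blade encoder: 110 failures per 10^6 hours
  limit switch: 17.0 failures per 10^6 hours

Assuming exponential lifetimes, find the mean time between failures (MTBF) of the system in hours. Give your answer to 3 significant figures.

1430

Series of exponential components: λ_sys = Σ λ_i
λ_sys = 0.0000106 + 0.000277 + 0.000285 + 0.000110 + 0.0000170 = 6.9960e-04 /h
MTBF = 1 / λ_sys = 1430 h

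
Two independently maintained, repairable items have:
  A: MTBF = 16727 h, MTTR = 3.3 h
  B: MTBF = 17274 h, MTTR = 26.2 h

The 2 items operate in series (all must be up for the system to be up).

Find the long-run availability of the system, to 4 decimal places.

0.9983

A(A) = MTBF/(MTBF+MTTR) = 16727/(16727+3.3) = 0.999803
A(B) = MTBF/(MTBF+MTTR) = 17274/(17274+26.2) = 0.998486
Series availability: 0.999803 × 0.998486 = 0.9983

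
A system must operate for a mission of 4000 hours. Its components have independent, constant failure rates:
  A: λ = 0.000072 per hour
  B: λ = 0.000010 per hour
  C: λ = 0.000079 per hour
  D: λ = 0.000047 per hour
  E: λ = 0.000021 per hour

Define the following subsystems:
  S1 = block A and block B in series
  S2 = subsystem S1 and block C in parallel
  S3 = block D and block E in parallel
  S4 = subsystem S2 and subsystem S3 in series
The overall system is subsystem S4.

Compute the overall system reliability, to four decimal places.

R(A) = exp(−0.000072 × 4000) = 0.749762
R(B) = exp(−0.000010 × 4000) = 0.960789
R(C) = exp(−0.000079 × 4000) = 0.729059
R(D) = exp(−0.000047 × 4000) = 0.828615
R(E) = exp(−0.000021 × 4000) = 0.919431
Series (A and B): 0.749762 × 0.960789 = 0.720363
Parallel ([0.720363] and C): 1 − (1 − 0.720363)(1 − 0.729059) = 0.924235
Parallel (D and E): 1 − (1 − 0.828615)(1 − 0.919431) = 0.986192
Series ([0.924235] and [0.986192]): 0.924235 × 0.986192 = 0.9115

0.9115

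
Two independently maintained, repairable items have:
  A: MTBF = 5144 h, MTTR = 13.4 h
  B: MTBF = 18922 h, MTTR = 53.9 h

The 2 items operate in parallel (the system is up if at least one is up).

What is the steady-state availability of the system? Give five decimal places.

0.99999

A(A) = MTBF/(MTBF+MTTR) = 5144/(5144+13.4) = 0.997402
A(B) = MTBF/(MTBF+MTTR) = 18922/(18922+53.9) = 0.997160
Parallel availability: 1 − (1 − 0.997402)(1 − 0.997160) = 0.99999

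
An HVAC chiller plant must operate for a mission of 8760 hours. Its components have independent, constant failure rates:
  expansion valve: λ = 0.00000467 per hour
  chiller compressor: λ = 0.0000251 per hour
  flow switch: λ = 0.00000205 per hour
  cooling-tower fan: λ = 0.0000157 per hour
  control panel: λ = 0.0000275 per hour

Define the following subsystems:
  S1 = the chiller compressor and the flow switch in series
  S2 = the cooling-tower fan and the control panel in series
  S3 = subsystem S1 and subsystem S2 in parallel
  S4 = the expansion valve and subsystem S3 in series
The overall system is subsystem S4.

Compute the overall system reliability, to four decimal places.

0.8959

R(expansion valve) = exp(−0.00000467 × 8760) = 0.959916
R(chiller compressor) = exp(−0.0000251 × 8760) = 0.802618
R(flow switch) = exp(−0.00000205 × 8760) = 0.982202
R(cooling-tower fan) = exp(−0.0000157 × 8760) = 0.871506
R(control panel) = exp(−0.0000275 × 8760) = 0.785920
Series (chiller compressor and flow switch): 0.802618 × 0.982202 = 0.788333
Series (cooling-tower fan and control panel): 0.871506 × 0.785920 = 0.684934
Parallel ([0.788333] and [0.684934]): 1 − (1 − 0.788333)(1 − 0.684934) = 0.933311
Series (expansion valve and [0.933311]): 0.959916 × 0.933311 = 0.8959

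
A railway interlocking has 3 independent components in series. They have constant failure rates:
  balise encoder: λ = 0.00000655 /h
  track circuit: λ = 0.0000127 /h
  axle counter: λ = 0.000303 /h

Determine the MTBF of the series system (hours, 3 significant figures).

Series of exponential components: λ_sys = Σ λ_i
λ_sys = 0.00000655 + 0.0000127 + 0.000303 = 3.2225e-04 /h
MTBF = 1 / λ_sys = 3100 h

3100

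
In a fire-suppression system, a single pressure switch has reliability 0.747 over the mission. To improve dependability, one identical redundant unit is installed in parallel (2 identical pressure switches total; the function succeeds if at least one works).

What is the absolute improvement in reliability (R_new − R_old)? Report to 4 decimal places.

R_before = 0.747
R_after = 1 − (1 − 0.747)^2 = 0.9360
ΔR = 0.9360 − 0.747 = 0.1890

0.1890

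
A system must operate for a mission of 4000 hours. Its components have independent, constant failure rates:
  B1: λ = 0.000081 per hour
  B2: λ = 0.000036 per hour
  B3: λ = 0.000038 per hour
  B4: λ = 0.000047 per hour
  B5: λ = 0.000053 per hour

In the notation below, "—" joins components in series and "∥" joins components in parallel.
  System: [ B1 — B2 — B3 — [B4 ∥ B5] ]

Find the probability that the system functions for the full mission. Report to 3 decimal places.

0.520

R(B1) = exp(−0.000081 × 4000) = 0.72325
R(B2) = exp(−0.000036 × 4000) = 0.86589
R(B3) = exp(−0.000038 × 4000) = 0.85899
R(B4) = exp(−0.000047 × 4000) = 0.82861
R(B5) = exp(−0.000053 × 4000) = 0.80896
Parallel (B4 and B5): 1 − (1 − 0.82861)(1 − 0.80896) = 0.96726
Series (B1, B2, B3, and [0.96726]): 0.72325 × 0.86589 × 0.85899 × 0.96726 = 0.520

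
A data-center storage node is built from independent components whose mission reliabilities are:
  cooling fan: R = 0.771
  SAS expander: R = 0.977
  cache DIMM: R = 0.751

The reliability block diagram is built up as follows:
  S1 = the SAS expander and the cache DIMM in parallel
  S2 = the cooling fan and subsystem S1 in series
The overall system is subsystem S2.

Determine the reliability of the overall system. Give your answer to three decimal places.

0.767

Parallel (SAS expander and cache DIMM): 1 − (1 − 0.97700)(1 − 0.75100) = 0.99427
Series (cooling fan and [0.99427]): 0.77100 × 0.99427 = 0.767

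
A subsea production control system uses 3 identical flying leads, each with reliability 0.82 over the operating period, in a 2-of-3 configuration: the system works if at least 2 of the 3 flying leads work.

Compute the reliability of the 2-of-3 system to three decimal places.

0.914

R = Σ_{i=2}^{3} C(3,i) p^i (1−p)^{3−i} with p = 0.82
C(3,2)·0.82^2·0.18^1 = 0.36310
C(3,3)·0.82^3·0.18^0 = 0.55137
Sum = 0.914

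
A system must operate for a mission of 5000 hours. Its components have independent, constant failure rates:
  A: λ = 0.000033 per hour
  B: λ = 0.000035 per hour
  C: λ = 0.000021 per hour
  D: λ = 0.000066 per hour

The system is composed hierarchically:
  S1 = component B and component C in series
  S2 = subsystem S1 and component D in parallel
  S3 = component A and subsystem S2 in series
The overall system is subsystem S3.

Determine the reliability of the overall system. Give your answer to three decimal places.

0.790

R(A) = exp(−0.000033 × 5000) = 0.84789
R(B) = exp(−0.000035 × 5000) = 0.83946
R(C) = exp(−0.000021 × 5000) = 0.90032
R(D) = exp(−0.000066 × 5000) = 0.71892
Series (B and C): 0.83946 × 0.90032 = 0.75578
Parallel ([0.75578] and D): 1 − (1 − 0.75578)(1 − 0.71892) = 0.93135
Series (A and [0.93135]): 0.84789 × 0.93135 = 0.790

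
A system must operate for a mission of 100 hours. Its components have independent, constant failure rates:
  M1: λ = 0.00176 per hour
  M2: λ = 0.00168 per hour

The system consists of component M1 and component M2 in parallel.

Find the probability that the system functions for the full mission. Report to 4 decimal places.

0.9750

R(M1) = exp(−0.00176 × 100) = 0.838618
R(M2) = exp(−0.00168 × 100) = 0.845354
Parallel (M1 and M2): 1 − (1 − 0.838618)(1 − 0.845354) = 0.9750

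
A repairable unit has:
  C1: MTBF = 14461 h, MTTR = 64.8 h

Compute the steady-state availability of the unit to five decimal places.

0.99554

A(C1) = MTBF/(MTBF+MTTR) = 14461/(14461+64.8) = 0.99554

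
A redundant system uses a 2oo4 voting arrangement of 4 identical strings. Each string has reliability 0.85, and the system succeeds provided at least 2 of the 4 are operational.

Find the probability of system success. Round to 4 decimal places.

0.9880

R = Σ_{i=2}^{4} C(4,i) p^i (1−p)^{4−i} with p = 0.85
C(4,2)·0.85^2·0.15^2 = 0.097538
C(4,3)·0.85^3·0.15^1 = 0.368475
C(4,4)·0.85^4·0.15^0 = 0.522006
Sum = 0.9880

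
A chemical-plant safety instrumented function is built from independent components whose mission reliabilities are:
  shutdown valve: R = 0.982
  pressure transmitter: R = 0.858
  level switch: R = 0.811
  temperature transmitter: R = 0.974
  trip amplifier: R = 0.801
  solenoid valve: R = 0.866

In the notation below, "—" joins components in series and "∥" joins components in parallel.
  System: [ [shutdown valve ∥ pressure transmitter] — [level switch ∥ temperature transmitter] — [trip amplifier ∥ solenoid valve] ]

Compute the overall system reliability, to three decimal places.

0.966

Parallel (shutdown valve and pressure transmitter): 1 − (1 − 0.98200)(1 − 0.85800) = 0.99744
Parallel (level switch and temperature transmitter): 1 − (1 − 0.81100)(1 − 0.97400) = 0.99509
Parallel (trip amplifier and solenoid valve): 1 − (1 − 0.80100)(1 − 0.86600) = 0.97333
Series ([0.99744], [0.99509], and [0.97333]): 0.99744 × 0.99509 × 0.97333 = 0.966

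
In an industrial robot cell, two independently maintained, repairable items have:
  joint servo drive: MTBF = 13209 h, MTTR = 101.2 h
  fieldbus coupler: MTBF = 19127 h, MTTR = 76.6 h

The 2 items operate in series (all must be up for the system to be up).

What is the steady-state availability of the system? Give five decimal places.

0.98844

A(joint servo drive) = MTBF/(MTBF+MTTR) = 13209/(13209+101.2) = 0.992397
A(fieldbus coupler) = MTBF/(MTBF+MTTR) = 19127/(19127+76.6) = 0.996011
Series availability: 0.992397 × 0.996011 = 0.98844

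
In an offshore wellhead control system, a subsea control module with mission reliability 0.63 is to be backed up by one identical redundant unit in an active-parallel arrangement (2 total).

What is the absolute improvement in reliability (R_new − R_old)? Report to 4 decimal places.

0.2331

R_before = 0.63
R_after = 1 − (1 − 0.63)^2 = 0.8631
ΔR = 0.8631 − 0.63 = 0.2331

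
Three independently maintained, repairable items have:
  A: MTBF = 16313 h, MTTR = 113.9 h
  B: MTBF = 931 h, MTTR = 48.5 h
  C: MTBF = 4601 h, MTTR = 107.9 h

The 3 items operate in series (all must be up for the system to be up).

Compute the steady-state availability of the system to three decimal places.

A(A) = MTBF/(MTBF+MTTR) = 16313/(16313+113.9) = 0.993066
A(B) = MTBF/(MTBF+MTTR) = 931/(931+48.5) = 0.950485
A(C) = MTBF/(MTBF+MTTR) = 4601/(4601+107.9) = 0.977086
Series availability: 0.993066 × 0.950485 × 0.977086 = 0.922

0.922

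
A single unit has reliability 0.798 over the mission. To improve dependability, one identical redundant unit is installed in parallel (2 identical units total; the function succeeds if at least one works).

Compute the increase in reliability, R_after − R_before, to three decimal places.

0.161

R_before = 0.798
R_after = 1 − (1 − 0.798)^2 = 0.959
ΔR = 0.959 − 0.798 = 0.161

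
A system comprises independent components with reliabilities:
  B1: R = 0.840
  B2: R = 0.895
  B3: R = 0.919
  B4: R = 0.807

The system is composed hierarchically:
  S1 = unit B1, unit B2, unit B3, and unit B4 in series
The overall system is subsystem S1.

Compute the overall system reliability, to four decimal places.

Series (B1, B2, B3, and B4): 0.840000 × 0.895000 × 0.919000 × 0.807000 = 0.5576

0.5576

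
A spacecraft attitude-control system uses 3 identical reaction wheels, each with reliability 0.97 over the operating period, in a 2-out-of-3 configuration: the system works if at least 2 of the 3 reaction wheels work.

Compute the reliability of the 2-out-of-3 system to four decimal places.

0.9974

R = Σ_{i=2}^{3} C(3,i) p^i (1−p)^{3−i} with p = 0.97
C(3,2)·0.97^2·0.03^1 = 0.084681
C(3,3)·0.97^3·0.03^0 = 0.912673
Sum = 0.9974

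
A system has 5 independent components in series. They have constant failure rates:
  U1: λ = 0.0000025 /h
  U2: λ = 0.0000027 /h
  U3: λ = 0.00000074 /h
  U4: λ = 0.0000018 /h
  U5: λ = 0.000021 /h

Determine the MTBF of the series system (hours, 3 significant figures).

34800

Series of exponential components: λ_sys = Σ λ_i
λ_sys = 0.0000025 + 0.0000027 + 0.00000074 + 0.0000018 + 0.000021 = 2.8740e-05 /h
MTBF = 1 / λ_sys = 34800 h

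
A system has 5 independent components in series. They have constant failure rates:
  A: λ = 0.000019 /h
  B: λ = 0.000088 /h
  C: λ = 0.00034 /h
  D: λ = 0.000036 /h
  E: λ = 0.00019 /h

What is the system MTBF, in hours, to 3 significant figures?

1490

Series of exponential components: λ_sys = Σ λ_i
λ_sys = 0.000019 + 0.000088 + 0.00034 + 0.000036 + 0.00019 = 6.7300e-04 /h
MTBF = 1 / λ_sys = 1490 h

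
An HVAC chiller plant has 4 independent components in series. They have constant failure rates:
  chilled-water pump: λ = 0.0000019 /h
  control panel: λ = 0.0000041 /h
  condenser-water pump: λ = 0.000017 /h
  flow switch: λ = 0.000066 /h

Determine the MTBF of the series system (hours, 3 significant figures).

11200

Series of exponential components: λ_sys = Σ λ_i
λ_sys = 0.0000019 + 0.0000041 + 0.000017 + 0.000066 = 8.9000e-05 /h
MTBF = 1 / λ_sys = 11200 h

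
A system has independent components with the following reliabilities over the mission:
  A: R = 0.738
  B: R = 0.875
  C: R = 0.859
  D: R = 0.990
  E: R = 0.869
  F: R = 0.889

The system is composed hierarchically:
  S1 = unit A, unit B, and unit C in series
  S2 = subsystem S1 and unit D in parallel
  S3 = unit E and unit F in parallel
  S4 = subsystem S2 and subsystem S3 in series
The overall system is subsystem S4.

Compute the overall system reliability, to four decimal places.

Series (A, B, and C): 0.738000 × 0.875000 × 0.859000 = 0.554699
Parallel ([0.554699] and D): 1 − (1 − 0.554699)(1 − 0.990000) = 0.995547
Parallel (E and F): 1 − (1 − 0.869000)(1 − 0.889000) = 0.985459
Series ([0.995547] and [0.985459]): 0.995547 × 0.985459 = 0.9811

0.9811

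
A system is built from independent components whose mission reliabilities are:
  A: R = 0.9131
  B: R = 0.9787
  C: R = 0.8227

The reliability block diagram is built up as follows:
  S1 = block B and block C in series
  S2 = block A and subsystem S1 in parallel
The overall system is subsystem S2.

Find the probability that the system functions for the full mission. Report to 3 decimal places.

0.983

Series (B and C): 0.97870 × 0.82270 = 0.80518
Parallel (A and [0.80518]): 1 − (1 − 0.91310)(1 − 0.80518) = 0.983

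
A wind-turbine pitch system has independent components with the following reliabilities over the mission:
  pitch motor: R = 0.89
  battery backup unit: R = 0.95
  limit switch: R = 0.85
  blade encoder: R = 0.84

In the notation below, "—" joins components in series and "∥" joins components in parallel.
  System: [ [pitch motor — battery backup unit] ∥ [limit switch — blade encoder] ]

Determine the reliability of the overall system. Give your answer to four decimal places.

0.9558

Series (pitch motor and battery backup unit): 0.890000 × 0.950000 = 0.845500
Series (limit switch and blade encoder): 0.850000 × 0.840000 = 0.714000
Parallel ([0.845500] and [0.714000]): 1 − (1 − 0.845500)(1 − 0.714000) = 0.9558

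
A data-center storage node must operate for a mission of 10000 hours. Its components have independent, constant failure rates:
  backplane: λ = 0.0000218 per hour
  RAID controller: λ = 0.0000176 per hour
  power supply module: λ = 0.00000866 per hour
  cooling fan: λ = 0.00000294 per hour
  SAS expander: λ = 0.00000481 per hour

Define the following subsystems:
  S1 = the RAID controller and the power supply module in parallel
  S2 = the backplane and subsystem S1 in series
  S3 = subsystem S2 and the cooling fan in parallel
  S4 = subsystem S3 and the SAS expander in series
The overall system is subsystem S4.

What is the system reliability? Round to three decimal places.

R(backplane) = exp(−0.0000218 × 10000) = 0.80413
R(RAID controller) = exp(−0.0000176 × 10000) = 0.83862
R(power supply module) = exp(−0.00000866 × 10000) = 0.91704
R(cooling fan) = exp(−0.00000294 × 10000) = 0.97103
R(SAS expander) = exp(−0.00000481 × 10000) = 0.95304
Parallel (RAID controller and power supply module): 1 − (1 − 0.83862)(1 − 0.91704) = 0.98661
Series (backplane and [0.98661]): 0.80413 × 0.98661 = 0.79336
Parallel ([0.79336] and cooling fan): 1 − (1 − 0.79336)(1 − 0.97103) = 0.99401
Series ([0.99401] and SAS expander): 0.99401 × 0.95304 = 0.947

0.947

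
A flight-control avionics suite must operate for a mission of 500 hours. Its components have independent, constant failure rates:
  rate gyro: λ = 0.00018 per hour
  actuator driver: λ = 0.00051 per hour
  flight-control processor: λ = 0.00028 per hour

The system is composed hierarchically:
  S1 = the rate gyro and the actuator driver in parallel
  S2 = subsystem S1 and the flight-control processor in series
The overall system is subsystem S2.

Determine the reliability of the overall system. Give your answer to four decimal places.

0.8525

R(rate gyro) = exp(−0.00018 × 500) = 0.913931
R(actuator driver) = exp(−0.00051 × 500) = 0.774916
R(flight-control processor) = exp(−0.00028 × 500) = 0.869358
Parallel (rate gyro and actuator driver): 1 − (1 − 0.913931)(1 − 0.774916) = 0.980627
Series ([0.980627] and flight-control processor): 0.980627 × 0.869358 = 0.8525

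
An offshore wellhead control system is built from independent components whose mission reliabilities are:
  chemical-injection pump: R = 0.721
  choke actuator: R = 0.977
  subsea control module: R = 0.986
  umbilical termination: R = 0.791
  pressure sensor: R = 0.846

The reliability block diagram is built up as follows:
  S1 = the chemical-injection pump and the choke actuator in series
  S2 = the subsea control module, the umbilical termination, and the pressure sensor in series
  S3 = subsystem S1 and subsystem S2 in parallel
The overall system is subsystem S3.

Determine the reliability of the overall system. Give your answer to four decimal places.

Series (chemical-injection pump and choke actuator): 0.721000 × 0.977000 = 0.704417
Series (subsea control module, umbilical termination, and pressure sensor): 0.986000 × 0.791000 × 0.846000 = 0.659817
Parallel ([0.704417] and [0.659817]): 1 − (1 − 0.704417)(1 − 0.659817) = 0.8994

0.8994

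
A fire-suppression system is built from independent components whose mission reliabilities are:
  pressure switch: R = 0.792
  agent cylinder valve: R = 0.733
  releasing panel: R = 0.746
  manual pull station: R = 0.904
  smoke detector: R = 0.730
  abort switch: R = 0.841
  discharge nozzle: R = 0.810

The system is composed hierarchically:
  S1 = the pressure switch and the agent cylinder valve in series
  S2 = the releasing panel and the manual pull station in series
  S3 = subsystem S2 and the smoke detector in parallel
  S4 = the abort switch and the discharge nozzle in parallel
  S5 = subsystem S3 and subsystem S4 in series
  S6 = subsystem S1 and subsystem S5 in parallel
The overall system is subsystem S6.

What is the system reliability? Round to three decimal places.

Series (pressure switch and agent cylinder valve): 0.79200 × 0.73300 = 0.58054
Series (releasing panel and manual pull station): 0.74600 × 0.90400 = 0.67438
Parallel ([0.67438] and smoke detector): 1 − (1 − 0.67438)(1 − 0.73000) = 0.91208
Parallel (abort switch and discharge nozzle): 1 − (1 − 0.84100)(1 − 0.81000) = 0.96979
Series ([0.91208] and [0.96979]): 0.91208 × 0.96979 = 0.88453
Parallel ([0.58054] and [0.88453]): 1 − (1 − 0.58054)(1 − 0.88453) = 0.952

0.952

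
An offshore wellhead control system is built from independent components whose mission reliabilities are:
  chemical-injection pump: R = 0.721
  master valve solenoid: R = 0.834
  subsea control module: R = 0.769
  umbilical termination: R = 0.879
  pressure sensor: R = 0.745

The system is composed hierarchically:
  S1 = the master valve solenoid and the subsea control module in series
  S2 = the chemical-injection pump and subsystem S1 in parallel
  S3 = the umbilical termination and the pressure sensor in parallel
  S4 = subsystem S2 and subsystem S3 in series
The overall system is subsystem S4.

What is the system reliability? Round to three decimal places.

0.872

Series (master valve solenoid and subsea control module): 0.83400 × 0.76900 = 0.64135
Parallel (chemical-injection pump and [0.64135]): 1 − (1 − 0.72100)(1 − 0.64135) = 0.89994
Parallel (umbilical termination and pressure sensor): 1 − (1 − 0.87900)(1 − 0.74500) = 0.96915
Series ([0.89994] and [0.96915]): 0.89994 × 0.96915 = 0.872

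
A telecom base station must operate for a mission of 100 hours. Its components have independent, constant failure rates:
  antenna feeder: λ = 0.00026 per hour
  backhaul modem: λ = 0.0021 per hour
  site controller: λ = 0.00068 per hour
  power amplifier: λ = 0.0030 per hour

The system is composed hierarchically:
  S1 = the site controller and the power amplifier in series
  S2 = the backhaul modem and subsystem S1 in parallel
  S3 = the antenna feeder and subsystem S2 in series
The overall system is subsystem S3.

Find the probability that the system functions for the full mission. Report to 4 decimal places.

0.9175

R(antenna feeder) = exp(−0.00026 × 100) = 0.974335
R(backhaul modem) = exp(−0.0021 × 100) = 0.810584
R(site controller) = exp(−0.00068 × 100) = 0.934260
R(power amplifier) = exp(−0.0030 × 100) = 0.740818
Series (site controller and power amplifier): 0.934260 × 0.740818 = 0.692117
Parallel (backhaul modem and [0.692117]): 1 − (1 − 0.810584)(1 − 0.692117) = 0.941682
Series (antenna feeder and [0.941682]): 0.974335 × 0.941682 = 0.9175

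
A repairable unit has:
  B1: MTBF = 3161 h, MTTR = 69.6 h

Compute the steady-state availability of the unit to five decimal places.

A(B1) = MTBF/(MTBF+MTTR) = 3161/(3161+69.6) = 0.97846

0.97846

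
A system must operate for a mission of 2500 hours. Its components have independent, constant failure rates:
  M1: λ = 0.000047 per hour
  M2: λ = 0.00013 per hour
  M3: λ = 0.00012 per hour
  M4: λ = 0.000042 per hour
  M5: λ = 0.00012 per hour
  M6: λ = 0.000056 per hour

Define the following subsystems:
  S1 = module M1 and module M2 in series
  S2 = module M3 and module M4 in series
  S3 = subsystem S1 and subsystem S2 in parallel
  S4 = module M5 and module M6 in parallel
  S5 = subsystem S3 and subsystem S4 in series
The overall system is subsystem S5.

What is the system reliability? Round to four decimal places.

R(M1) = exp(−0.000047 × 2500) = 0.889141
R(M2) = exp(−0.00013 × 2500) = 0.722527
R(M3) = exp(−0.00012 × 2500) = 0.740818
R(M4) = exp(−0.000042 × 2500) = 0.900325
R(M5) = exp(−0.00012 × 2500) = 0.740818
R(M6) = exp(−0.000056 × 2500) = 0.869358
Series (M1 and M2): 0.889141 × 0.722527 = 0.642428
Series (M3 and M4): 0.740818 × 0.900325 = 0.666977
Parallel ([0.642428] and [0.666977]): 1 − (1 − 0.642428)(1 − 0.666977) = 0.880920
Parallel (M5 and M6): 1 − (1 − 0.740818)(1 − 0.869358) = 0.966140
Series ([0.880920] and [0.966140]): 0.880920 × 0.966140 = 0.8511

0.8511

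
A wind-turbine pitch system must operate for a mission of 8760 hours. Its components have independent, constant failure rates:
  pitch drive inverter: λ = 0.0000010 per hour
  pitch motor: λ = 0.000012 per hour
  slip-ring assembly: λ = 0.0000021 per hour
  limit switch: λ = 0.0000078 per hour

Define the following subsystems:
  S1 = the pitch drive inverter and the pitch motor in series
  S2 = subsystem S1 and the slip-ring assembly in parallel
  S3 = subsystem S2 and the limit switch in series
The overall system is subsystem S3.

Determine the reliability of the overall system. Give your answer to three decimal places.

0.932

R(pitch drive inverter) = exp(−0.0000010 × 8760) = 0.99128
R(pitch motor) = exp(−0.000012 × 8760) = 0.90022
R(slip-ring assembly) = exp(−0.0000021 × 8760) = 0.98177
R(limit switch) = exp(−0.0000078 × 8760) = 0.93395
Series (pitch drive inverter and pitch motor): 0.99128 × 0.90022 = 0.89237
Parallel ([0.89237] and slip-ring assembly): 1 − (1 − 0.89237)(1 − 0.98177) = 0.99804
Series ([0.99804] and limit switch): 0.99804 × 0.93395 = 0.932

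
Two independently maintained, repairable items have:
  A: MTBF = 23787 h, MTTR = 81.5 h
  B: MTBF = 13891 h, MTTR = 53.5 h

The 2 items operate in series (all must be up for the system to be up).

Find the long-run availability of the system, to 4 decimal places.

0.9928

A(A) = MTBF/(MTBF+MTTR) = 23787/(23787+81.5) = 0.996585
A(B) = MTBF/(MTBF+MTTR) = 13891/(13891+53.5) = 0.996163
Series availability: 0.996585 × 0.996163 = 0.9928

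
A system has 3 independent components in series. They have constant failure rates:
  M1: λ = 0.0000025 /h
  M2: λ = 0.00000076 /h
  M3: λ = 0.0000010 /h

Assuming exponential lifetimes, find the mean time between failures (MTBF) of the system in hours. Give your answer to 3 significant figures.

235000

Series of exponential components: λ_sys = Σ λ_i
λ_sys = 0.0000025 + 0.00000076 + 0.0000010 = 4.2600e-06 /h
MTBF = 1 / λ_sys = 235000 h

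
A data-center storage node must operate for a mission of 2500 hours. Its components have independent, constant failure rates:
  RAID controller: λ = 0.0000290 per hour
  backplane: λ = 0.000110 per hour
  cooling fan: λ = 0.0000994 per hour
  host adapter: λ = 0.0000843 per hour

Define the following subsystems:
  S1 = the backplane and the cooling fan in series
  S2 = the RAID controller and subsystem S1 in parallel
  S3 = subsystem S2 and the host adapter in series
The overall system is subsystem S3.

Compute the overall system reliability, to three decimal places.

0.787

R(RAID controller) = exp(−0.0000290 × 2500) = 0.93007
R(backplane) = exp(−0.000110 × 2500) = 0.75957
R(cooling fan) = exp(−0.0000994 × 2500) = 0.77997
R(host adapter) = exp(−0.0000843 × 2500) = 0.80998
Series (backplane and cooling fan): 0.75957 × 0.77997 = 0.59244
Parallel (RAID controller and [0.59244]): 1 − (1 − 0.93007)(1 − 0.59244) = 0.97150
Series ([0.97150] and host adapter): 0.97150 × 0.80998 = 0.787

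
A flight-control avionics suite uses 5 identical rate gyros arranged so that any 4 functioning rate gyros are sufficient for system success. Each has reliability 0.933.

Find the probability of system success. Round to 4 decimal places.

R = Σ_{i=4}^{5} C(5,i) p^i (1−p)^{5−i} with p = 0.933
C(5,4)·0.933^4·0.067^1 = 0.253847
C(5,5)·0.933^5·0.067^0 = 0.706982
Sum = 0.9608

0.9608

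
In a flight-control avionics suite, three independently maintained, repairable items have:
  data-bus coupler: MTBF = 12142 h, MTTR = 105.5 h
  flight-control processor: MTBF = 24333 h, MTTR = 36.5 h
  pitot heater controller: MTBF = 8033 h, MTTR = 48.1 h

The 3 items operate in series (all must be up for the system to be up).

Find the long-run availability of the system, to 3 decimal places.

A(data-bus coupler) = MTBF/(MTBF+MTTR) = 12142/(12142+105.5) = 0.991386
A(flight-control processor) = MTBF/(MTBF+MTTR) = 24333/(24333+36.5) = 0.998502
A(pitot heater controller) = MTBF/(MTBF+MTTR) = 8033/(8033+48.1) = 0.994048
Series availability: 0.991386 × 0.998502 × 0.994048 = 0.984

0.984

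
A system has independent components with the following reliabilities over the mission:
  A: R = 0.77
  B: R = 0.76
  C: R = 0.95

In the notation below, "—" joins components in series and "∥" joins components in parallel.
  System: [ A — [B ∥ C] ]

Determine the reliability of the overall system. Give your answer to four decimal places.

Parallel (B and C): 1 − (1 − 0.760000)(1 − 0.950000) = 0.988000
Series (A and [0.988000]): 0.770000 × 0.988000 = 0.7608

0.7608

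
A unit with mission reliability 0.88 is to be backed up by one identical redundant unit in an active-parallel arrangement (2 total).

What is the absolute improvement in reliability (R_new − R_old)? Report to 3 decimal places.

0.106

R_before = 0.88
R_after = 1 − (1 − 0.88)^2 = 0.986
ΔR = 0.986 − 0.88 = 0.106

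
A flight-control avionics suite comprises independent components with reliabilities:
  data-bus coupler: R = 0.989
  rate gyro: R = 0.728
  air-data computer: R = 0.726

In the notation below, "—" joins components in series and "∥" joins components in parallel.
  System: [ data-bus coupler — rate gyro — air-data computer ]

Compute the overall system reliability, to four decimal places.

Series (data-bus coupler, rate gyro, and air-data computer): 0.989000 × 0.728000 × 0.726000 = 0.5227

0.5227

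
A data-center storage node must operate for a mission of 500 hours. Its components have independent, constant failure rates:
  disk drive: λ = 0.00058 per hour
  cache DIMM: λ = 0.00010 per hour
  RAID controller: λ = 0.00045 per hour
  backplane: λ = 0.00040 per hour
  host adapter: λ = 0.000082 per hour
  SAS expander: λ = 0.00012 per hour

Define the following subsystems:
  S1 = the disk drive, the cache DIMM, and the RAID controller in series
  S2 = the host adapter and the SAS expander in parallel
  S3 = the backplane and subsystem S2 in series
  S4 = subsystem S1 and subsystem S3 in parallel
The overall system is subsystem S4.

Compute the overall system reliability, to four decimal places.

R(disk drive) = exp(−0.00058 × 500) = 0.748264
R(cache DIMM) = exp(−0.00010 × 500) = 0.951229
R(RAID controller) = exp(−0.00045 × 500) = 0.798516
R(backplane) = exp(−0.00040 × 500) = 0.818731
R(host adapter) = exp(−0.000082 × 500) = 0.959829
R(SAS expander) = exp(−0.00012 × 500) = 0.941765
Series (disk drive, cache DIMM, and RAID controller): 0.748264 × 0.951229 × 0.798516 = 0.568360
Parallel (host adapter and SAS expander): 1 − (1 − 0.959829)(1 − 0.941765) = 0.997661
Series (backplane and [0.997661]): 0.818731 × 0.997661 = 0.816816
Parallel ([0.568360] and [0.816816]): 1 − (1 − 0.568360)(1 − 0.816816) = 0.9209

0.9209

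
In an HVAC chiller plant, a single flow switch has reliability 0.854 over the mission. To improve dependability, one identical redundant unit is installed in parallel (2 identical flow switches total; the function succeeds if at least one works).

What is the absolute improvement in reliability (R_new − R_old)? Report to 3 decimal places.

0.125

R_before = 0.854
R_after = 1 − (1 − 0.854)^2 = 0.979
ΔR = 0.979 − 0.854 = 0.125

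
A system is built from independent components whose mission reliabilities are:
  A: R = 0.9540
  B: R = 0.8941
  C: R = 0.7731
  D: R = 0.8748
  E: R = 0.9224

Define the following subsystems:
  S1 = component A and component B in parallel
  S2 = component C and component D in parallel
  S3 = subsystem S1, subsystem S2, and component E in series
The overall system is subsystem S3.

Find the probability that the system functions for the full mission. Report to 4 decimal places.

0.8918

Parallel (A and B): 1 − (1 − 0.954000)(1 − 0.894100) = 0.995129
Parallel (C and D): 1 − (1 − 0.773100)(1 − 0.874800) = 0.971592
Series ([0.995129], [0.971592], and E): 0.995129 × 0.971592 × 0.922400 = 0.8918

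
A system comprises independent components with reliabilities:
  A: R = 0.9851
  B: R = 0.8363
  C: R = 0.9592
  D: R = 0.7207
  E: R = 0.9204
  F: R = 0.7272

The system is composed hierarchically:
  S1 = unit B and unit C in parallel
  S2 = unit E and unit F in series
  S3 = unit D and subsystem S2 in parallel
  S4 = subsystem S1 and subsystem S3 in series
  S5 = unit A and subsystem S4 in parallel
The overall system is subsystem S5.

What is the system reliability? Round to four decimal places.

Parallel (B and C): 1 − (1 − 0.836300)(1 − 0.959200) = 0.993321
Series (E and F): 0.920400 × 0.727200 = 0.669315
Parallel (D and [0.669315]): 1 − (1 − 0.720700)(1 − 0.669315) = 0.907640
Series ([0.993321] and [0.907640]): 0.993321 × 0.907640 = 0.901578
Parallel (A and [0.901578]): 1 − (1 − 0.985100)(1 − 0.901578) = 0.9985

0.9985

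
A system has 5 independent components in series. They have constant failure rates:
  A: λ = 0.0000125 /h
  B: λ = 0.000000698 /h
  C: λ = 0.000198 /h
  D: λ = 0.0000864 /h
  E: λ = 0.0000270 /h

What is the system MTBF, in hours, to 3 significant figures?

3080

Series of exponential components: λ_sys = Σ λ_i
λ_sys = 0.0000125 + 0.000000698 + 0.000198 + 0.0000864 + 0.0000270 = 3.2460e-04 /h
MTBF = 1 / λ_sys = 3080 h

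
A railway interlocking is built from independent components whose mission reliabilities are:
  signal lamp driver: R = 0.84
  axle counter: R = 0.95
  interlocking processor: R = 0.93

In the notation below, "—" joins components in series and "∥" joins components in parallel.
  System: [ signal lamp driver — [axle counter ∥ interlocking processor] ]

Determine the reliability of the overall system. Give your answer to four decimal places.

Parallel (axle counter and interlocking processor): 1 − (1 − 0.950000)(1 − 0.930000) = 0.996500
Series (signal lamp driver and [0.996500]): 0.840000 × 0.996500 = 0.8371

0.8371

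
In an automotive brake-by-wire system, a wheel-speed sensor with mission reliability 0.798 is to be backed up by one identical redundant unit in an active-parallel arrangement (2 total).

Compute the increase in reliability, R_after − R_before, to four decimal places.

0.1612

R_before = 0.798
R_after = 1 − (1 − 0.798)^2 = 0.9592
ΔR = 0.9592 − 0.798 = 0.1612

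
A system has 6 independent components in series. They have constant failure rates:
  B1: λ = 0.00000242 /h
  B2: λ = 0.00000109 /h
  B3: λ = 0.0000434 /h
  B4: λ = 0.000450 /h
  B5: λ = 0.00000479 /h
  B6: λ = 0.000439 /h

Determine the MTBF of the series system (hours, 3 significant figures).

1060

Series of exponential components: λ_sys = Σ λ_i
λ_sys = 0.00000242 + 0.00000109 + 0.0000434 + 0.000450 + 0.00000479 + 0.000439 = 9.4070e-04 /h
MTBF = 1 / λ_sys = 1060 h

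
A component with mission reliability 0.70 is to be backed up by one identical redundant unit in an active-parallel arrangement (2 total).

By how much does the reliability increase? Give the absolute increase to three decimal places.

0.210

R_before = 0.70
R_after = 1 − (1 − 0.70)^2 = 0.910
ΔR = 0.910 − 0.70 = 0.210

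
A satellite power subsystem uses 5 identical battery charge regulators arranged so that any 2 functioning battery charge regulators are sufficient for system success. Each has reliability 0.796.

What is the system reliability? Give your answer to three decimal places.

0.993

R = Σ_{i=2}^{5} C(5,i) p^i (1−p)^{5−i} with p = 0.796
C(5,2)·0.796^2·0.204^3 = 0.05379
C(5,3)·0.796^3·0.204^2 = 0.20989
C(5,4)·0.796^4·0.204^1 = 0.40950
C(5,5)·0.796^5·0.204^0 = 0.31957
Sum = 0.993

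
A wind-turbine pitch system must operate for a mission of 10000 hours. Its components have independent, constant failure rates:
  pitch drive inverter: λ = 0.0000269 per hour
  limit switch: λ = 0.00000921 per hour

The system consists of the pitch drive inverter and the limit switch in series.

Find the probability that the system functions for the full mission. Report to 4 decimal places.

0.6969

R(pitch drive inverter) = exp(−0.0000269 × 10000) = 0.764143
R(limit switch) = exp(−0.00000921 × 10000) = 0.912014
Series (pitch drive inverter and limit switch): 0.764143 × 0.912014 = 0.6969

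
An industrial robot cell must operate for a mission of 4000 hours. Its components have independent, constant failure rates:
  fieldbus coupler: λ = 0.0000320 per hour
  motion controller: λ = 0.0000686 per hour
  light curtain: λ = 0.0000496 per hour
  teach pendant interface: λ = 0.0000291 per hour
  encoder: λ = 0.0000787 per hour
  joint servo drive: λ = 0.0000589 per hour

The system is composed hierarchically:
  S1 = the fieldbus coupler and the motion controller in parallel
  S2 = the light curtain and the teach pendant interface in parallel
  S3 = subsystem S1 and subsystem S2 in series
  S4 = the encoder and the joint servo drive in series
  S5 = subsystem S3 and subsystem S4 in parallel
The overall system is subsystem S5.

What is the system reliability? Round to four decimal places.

R(fieldbus coupler) = exp(−0.0000320 × 4000) = 0.879853
R(motion controller) = exp(−0.0000686 × 4000) = 0.760028
R(light curtain) = exp(−0.0000496 × 4000) = 0.820042
R(teach pendant interface) = exp(−0.0000291 × 4000) = 0.890119
R(encoder) = exp(−0.0000787 × 4000) = 0.729935
R(joint servo drive) = exp(−0.0000589 × 4000) = 0.790097
Parallel (fieldbus coupler and motion controller): 1 − (1 − 0.879853)(1 − 0.760028) = 0.971168
Parallel (light curtain and teach pendant interface): 1 − (1 − 0.820042)(1 − 0.890119) = 0.980226
Series ([0.971168] and [0.980226]): 0.971168 × 0.980226 = 0.951964
Series (encoder and joint servo drive): 0.729935 × 0.790097 = 0.576719
Parallel ([0.951964] and [0.576719]): 1 − (1 − 0.951964)(1 − 0.576719) = 0.9797

0.9797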